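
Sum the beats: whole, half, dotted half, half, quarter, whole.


Reasoning:
Beat values:
  whole = 4 beats
  half = 2 beats
  dotted half = 3 beats
  half = 2 beats
  quarter = 1 beat
  whole = 4 beats
Sum = 4 + 2 + 3 + 2 + 1 + 4
= 16 beats


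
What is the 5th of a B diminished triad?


Let's work it out.
Diminished triad = root + minor 3rd (3 semitones) + diminished 5th (6 semitones)
A triad on B stacks thirds, so the chord tones use letter names B-D-F
Root: B
Minor 3rd above B: D
Diminished 5th above B: F
The 5th = F


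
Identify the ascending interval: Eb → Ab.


Letter names: E → A spans 4 letter names → a 4th
Semitones: Eb → Ab = 5 half-steps
A 4th of 5 semitones is a perfect 4th
= perfect 4th


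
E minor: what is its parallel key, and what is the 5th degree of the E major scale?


Parallel keys share the same tonic but differ in mode
E minor → parallel is E major
E major scale: E F# G# A B C# D#
= E major; 5th degree = B


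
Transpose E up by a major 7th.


Working:
major 7th: 7 letter names, 11 semitones
Letter: E + 6 → D
Pitch: E + 11 semitones, spelled as a D → D#
= D#


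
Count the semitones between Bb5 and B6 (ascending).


Step by step:
Absolute semitone position = octave×12 + chromatic position
Bb5: 5×12 + 10 = 70
B6: 6×12 + 11 = 83
Difference = 83 - 70 = 13
= 13 semitones


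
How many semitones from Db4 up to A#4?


Working:
Absolute semitone position = octave×12 + chromatic position
Db4: 4×12 + 1 = 49
A#4: 4×12 + 10 = 58
Difference = 58 - 49 = 9
= 9 semitones


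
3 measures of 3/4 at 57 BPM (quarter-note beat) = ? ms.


Solution.
Quarter-note beat duration = 60000 / 57 ms
Beats per measure (3/4) = 3
One measure = 3 × 60000 / 57 = 180000 / 57 ms
3 measures = 3 × 180000 / 57 = 540000 / 57
= 9473.7 ms


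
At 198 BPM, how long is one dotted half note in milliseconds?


Solution.
One quarter-note beat = 60000 / BPM = 60000 / 198 ms
Dotted half note = 3 × quarter note
Duration = 3 × 60000 / 198 = 180000 / 198
= 909.1 ms


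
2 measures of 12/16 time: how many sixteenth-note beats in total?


Let's work it out.
Time signature 12/16: the bottom number 16 means the sixteenth note gets one count
The top number 12 means 12 sixteenth-note beats per measure
Total = 12 × 2 measures
= 24 sixteenth-note beats


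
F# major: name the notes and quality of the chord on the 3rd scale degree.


F# major scale: F# G# A# B C# D# E#
Diatonic triad on degree 3 stacks scale notes 3, 5, 7: A# C# E#
A#→C# = 3 semitones; A#→E# = 7 semitones → minor triad
= A# C# E# (minor)


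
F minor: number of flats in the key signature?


Working:
Flat minor keys: A(0), D(1), G(2), C(3), F(4), Bb(5), Eb(6), Ab(7)
F minor has 4 flats
Order of flats: Bb Eb Ab Db Gb Cb Fb → first 4: Bb, Eb, Ab, Db
= 4 flats


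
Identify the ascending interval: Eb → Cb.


Reasoning:
Letter names: E → C spans 6 letter names → a 6th
Semitones: Eb → Cb = 8 half-steps
A 6th of 8 semitones is a minor 6th
= minor 6th


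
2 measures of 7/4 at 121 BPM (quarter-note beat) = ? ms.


Step by step:
Quarter-note beat duration = 60000 / 121 ms
Beats per measure (7/4) = 7
One measure = 7 × 60000 / 121 = 420000 / 121 ms
2 measures = 2 × 420000 / 121 = 840000 / 121
= 6942.1 ms


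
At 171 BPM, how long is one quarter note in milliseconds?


Solution.
One quarter-note beat = 60000 / BPM = 60000 / 171 ms
Duration = 60000 / 171
= 350.9 ms


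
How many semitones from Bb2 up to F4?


Let's work it out.
Absolute semitone position = octave×12 + chromatic position
Bb2: 2×12 + 10 = 34
F4: 4×12 + 5 = 53
Difference = 53 - 34 = 19
= 19 semitones


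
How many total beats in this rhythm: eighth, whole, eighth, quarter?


Let's work it out.
Beat values:
  eighth = 0.5 beats
  whole = 4 beats
  eighth = 0.5 beats
  quarter = 1 beat
Sum = 0.5 + 4 + 0.5 + 1
= 6 beats


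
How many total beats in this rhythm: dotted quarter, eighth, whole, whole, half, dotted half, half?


Solution.
Beat values:
  dotted quarter = 1.5 beats
  eighth = 0.5 beats
  whole = 4 beats
  whole = 4 beats
  half = 2 beats
  dotted half = 3 beats
  half = 2 beats
Sum = 1.5 + 0.5 + 4 + 4 + 2 + 3 + 2
= 17 beats


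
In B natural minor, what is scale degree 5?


Natural minor scale pattern: W-H-W-W-H-W-W (2-1-2-2-1-2-2 semitones)
Starting from B:
  B + 2 semitones → C#
  C# + 1 semitone → D
  D + 2 semitones → E
  E + 2 semitones → F#
  F# + 1 semitone → G
  G + 2 semitones → A
  A + 2 semitones → B
Scale: B C# D E F# G A
Degree 5 = F#


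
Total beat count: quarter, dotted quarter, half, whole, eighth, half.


Beat values:
  quarter = 1 beat
  dotted quarter = 1.5 beats
  half = 2 beats
  whole = 4 beats
  eighth = 0.5 beats
  half = 2 beats
Sum = 1 + 1.5 + 2 + 4 + 0.5 + 2
= 11 beats


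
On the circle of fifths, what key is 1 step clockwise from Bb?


Working:
Each clockwise step on the circle of fifths moves up a perfect 5th
From Bb: Bb → F
= F


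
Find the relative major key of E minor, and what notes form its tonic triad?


The relative major shares the key signature and is a minor 3rd above the minor tonic
A minor 3rd above E is G
→ relative major of E minor is G major
Tonic triad of G major = root + major 3rd + perfect 5th = G B D
= G major; triad = G B D


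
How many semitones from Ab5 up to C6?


Reasoning:
Absolute semitone position = octave×12 + chromatic position
Ab5: 5×12 + 8 = 68
C6: 6×12 + 0 = 72
Difference = 72 - 68 = 4
= 4 semitones


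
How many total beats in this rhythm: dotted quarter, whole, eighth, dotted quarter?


Beat values:
  dotted quarter = 1.5 beats
  whole = 4 beats
  eighth = 0.5 beats
  dotted quarter = 1.5 beats
Sum = 1.5 + 4 + 0.5 + 1.5
= 7.5 beats


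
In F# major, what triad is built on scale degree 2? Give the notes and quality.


F# major scale: F# G# A# B C# D# E#
Diatonic triad on degree 2 stacks scale notes 2, 4, 6: G# B D#
G#→B = 3 semitones; G#→D# = 7 semitones → minor triad
= G# B D# (minor)


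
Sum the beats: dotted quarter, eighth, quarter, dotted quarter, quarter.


Let's work it out.
Beat values:
  dotted quarter = 1.5 beats
  eighth = 0.5 beats
  quarter = 1 beat
  dotted quarter = 1.5 beats
  quarter = 1 beat
Sum = 1.5 + 0.5 + 1 + 1.5 + 1
= 5.5 beats


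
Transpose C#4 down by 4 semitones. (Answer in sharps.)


C#4: chromatic position 1 in octave 4 → absolute = 4×12 + 1 = 49
Transpose down 4: 49 - 4 = 45
45 = 3×12 + 9 → A in octave 3
Result = A3


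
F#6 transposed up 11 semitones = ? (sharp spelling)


F#6: chromatic position 6 in octave 6 → absolute = 6×12 + 6 = 78
Transpose up 11: 78 + 11 = 89
89 = 7×12 + 5 → F in octave 7
Result = F7


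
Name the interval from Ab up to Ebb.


Letter names: A → E spans 5 letter names → a 5th
Semitones: Ab → Ebb = 6 half-steps
A 5th of 6 semitones is a diminished 5th
= diminished 5th


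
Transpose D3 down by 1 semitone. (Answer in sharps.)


Reasoning:
D3: chromatic position 2 in octave 3 → absolute = 3×12 + 2 = 38
Transpose down 1: 38 - 1 = 37
37 = 3×12 + 1 → C# in octave 3
Result = C#3


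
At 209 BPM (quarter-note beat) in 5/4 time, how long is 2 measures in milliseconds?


Quarter-note beat duration = 60000 / 209 ms
Beats per measure (5/4) = 5
One measure = 5 × 60000 / 209 = 300000 / 209 ms
2 measures = 2 × 300000 / 209 = 600000 / 209
= 2870.8 ms


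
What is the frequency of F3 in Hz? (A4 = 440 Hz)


Let's work it out.
f = 440 × 2^(n/12) where n = semitones from A4
F3: -16 semitones from A4
f = 440 × 2^(-16/12)
f = 174.61 Hz


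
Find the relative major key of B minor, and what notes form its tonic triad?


Reasoning:
The relative major shares the key signature and is a minor 3rd above the minor tonic
A minor 3rd above B is D
→ relative major of B minor is D major
Tonic triad of D major = root + major 3rd + perfect 5th = D F# A
= D major; triad = D F# A


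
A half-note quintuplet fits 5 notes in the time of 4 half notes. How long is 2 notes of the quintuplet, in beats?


Quintuplet: 5 notes occupy the space of 4 half notes
Space = 4 × 2 = 8 beats
Each quintuplet note = 8 / 5 = 8/5 beats
2 notes = 2 × 8/5 = 16/5
= 16/5 beats


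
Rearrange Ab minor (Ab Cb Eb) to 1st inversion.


Reasoning:
Root position: Ab Cb Eb
1st inversion: move root up an octave
Bass note: Cb
Notes (bottom to top) = Cb Eb Ab


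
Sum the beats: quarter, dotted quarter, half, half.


Working:
Beat values:
  quarter = 1 beat
  dotted quarter = 1.5 beats
  half = 2 beats
  half = 2 beats
Sum = 1 + 1.5 + 2 + 2
= 6.5 beats


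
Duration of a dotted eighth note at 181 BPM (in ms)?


One quarter-note beat = 60000 / BPM = 60000 / 181 ms
Dotted eighth note = 3/4 × quarter note
Duration = 3/4 × 60000 / 181 = 45000 / 181
= 248.6 ms


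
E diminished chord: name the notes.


Step by step:
Diminished triad = root + minor 3rd (3 semitones) + diminished 5th (6 semitones)
A triad on E stacks thirds, so the chord tones use letter names E-G-B
Root: E
Minor 3rd above E: G
Diminished 5th above E: Bb
Chord = E G Bb


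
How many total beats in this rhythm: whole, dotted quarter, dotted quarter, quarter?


Step by step:
Beat values:
  whole = 4 beats
  dotted quarter = 1.5 beats
  dotted quarter = 1.5 beats
  quarter = 1 beat
Sum = 4 + 1.5 + 1.5 + 1
= 8 beats


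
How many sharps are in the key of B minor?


Sharp minor keys follow the circle of fifths: A(0), E(1), B(2), F#(3), C#(4), G#(5), D#(6), A#(7)
B minor has 2 sharps
Order of sharps: F# C# G# D# A# E# B# → first 2: F#, C#
= 2 sharps


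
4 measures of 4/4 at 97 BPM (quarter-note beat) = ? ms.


Solution.
Quarter-note beat duration = 60000 / 97 ms
Beats per measure (4/4) = 4
One measure = 4 × 60000 / 97 = 240000 / 97 ms
4 measures = 4 × 240000 / 97 = 960000 / 97
= 9896.9 ms


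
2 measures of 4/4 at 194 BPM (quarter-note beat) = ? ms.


Quarter-note beat duration = 60000 / 194 ms
Beats per measure (4/4) = 4
One measure = 4 × 60000 / 194 = 240000 / 194 ms
2 measures = 2 × 240000 / 194 = 480000 / 194
= 2474.2 ms


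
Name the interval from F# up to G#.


Working:
Letter names: F → G spans 2 letter names → a 2nd
Semitones: F# → G# = 2 half-steps
A 2nd of 2 semitones is a major 2nd
= major 2nd


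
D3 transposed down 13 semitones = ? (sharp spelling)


Reasoning:
D3: chromatic position 2 in octave 3 → absolute = 3×12 + 2 = 38
Transpose down 13: 38 - 13 = 25
25 = 2×12 + 1 → C# in octave 2
Result = C#2


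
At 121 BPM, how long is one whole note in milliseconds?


One quarter-note beat = 60000 / BPM = 60000 / 121 ms
Whole note = 4 × quarter note
Duration = 4 × 60000 / 121 = 240000 / 121
= 1983.5 ms


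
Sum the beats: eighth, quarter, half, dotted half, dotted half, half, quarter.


Working:
Beat values:
  eighth = 0.5 beats
  quarter = 1 beat
  half = 2 beats
  dotted half = 3 beats
  dotted half = 3 beats
  half = 2 beats
  quarter = 1 beat
Sum = 0.5 + 1 + 2 + 3 + 3 + 2 + 1
= 12.5 beats


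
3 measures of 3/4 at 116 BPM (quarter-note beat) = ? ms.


Quarter-note beat duration = 60000 / 116 ms
Beats per measure (3/4) = 3
One measure = 3 × 60000 / 116 = 180000 / 116 ms
3 measures = 3 × 180000 / 116 = 540000 / 116
= 4655.2 ms


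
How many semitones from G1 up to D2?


Absolute semitone position = octave×12 + chromatic position
G1: 1×12 + 7 = 19
D2: 2×12 + 2 = 26
Difference = 26 - 19 = 7
= 7 semitones


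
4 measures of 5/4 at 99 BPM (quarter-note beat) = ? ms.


Working:
Quarter-note beat duration = 60000 / 99 ms
Beats per measure (5/4) = 5
One measure = 5 × 60000 / 99 = 300000 / 99 ms
4 measures = 4 × 300000 / 99 = 1200000 / 99
= 12121.2 ms


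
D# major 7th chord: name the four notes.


Major 7th chord = root + major 3rd + perfect 5th + major 7th
Seventh chords stack in thirds, so the letter names are D-F-A-C
Root: D#
Major 3rd above D#: F##
Perfect 5th above D#: A#
Major 7th above D#: C##
Chord = D# F## A# C##


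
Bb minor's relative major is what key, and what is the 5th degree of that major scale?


Let's work it out.
The relative major shares the key signature and is a minor 3rd above the minor tonic
A minor 3rd above Bb is Db
→ relative major of Bb minor is Db major
Db major scale: Db Eb F Gb Ab Bb C
= Db major; 5th degree = Ab


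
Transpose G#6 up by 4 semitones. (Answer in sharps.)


Step by step:
G#6: chromatic position 8 in octave 6 → absolute = 6×12 + 8 = 80
Transpose up 4: 80 + 4 = 84
84 = 7×12 + 0 → C in octave 7
Result = C7


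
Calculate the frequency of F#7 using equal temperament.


Step by step:
f = 440 × 2^(n/12) where n = semitones from A4
F#7: 33 semitones from A4
f = 440 × 2^(33/12)
f = 2959.96 Hz


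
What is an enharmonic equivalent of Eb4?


Solution.
Enharmonic notes sound the same pitch but are spelled with different letter names
Eb and D# name the same pitch class
= D#4


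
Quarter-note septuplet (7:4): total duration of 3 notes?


Reasoning:
Septuplet: 7 notes occupy the space of 4 quarter notes
Space = 4 × 1 = 4 beats
Each septuplet note = 4 / 7 = 4/7 beats
3 notes = 3 × 4/7 = 12/7
= 12/7 beats


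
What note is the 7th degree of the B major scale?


Solution.
Major scale pattern: W-W-H-W-W-W-H (2-2-1-2-2-2-1 semitones)
Starting from B:
  B + 2 semitones → C#
  C# + 2 semitones → D#
  D# + 1 semitone → E
  E + 2 semitones → F#
  F# + 2 semitones → G#
  G# + 2 semitones → A#
  A# + 1 semitone → B
Scale: B C# D# E F# G# A#
Degree 7 = A#


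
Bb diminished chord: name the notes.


Let's work it out.
Diminished triad = root + minor 3rd (3 semitones) + diminished 5th (6 semitones)
A triad on Bb stacks thirds, so the chord tones use letter names B-D-F
Root: Bb
Minor 3rd above Bb: Db
Diminished 5th above Bb: Fb
Chord = Bb Db Fb


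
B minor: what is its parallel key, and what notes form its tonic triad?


Reasoning:
Parallel keys share the same tonic but differ in mode
B minor → parallel is B major
Tonic triad of B major = B D# F#
= B major; triad = B D# F#


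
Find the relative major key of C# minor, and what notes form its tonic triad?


Step by step:
The relative major shares the key signature and is a minor 3rd above the minor tonic
A minor 3rd above C# is E
→ relative major of C# minor is E major
Tonic triad of E major = root + major 3rd + perfect 5th = E G# B
= E major; triad = E G# B


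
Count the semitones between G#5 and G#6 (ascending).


Reasoning:
Absolute semitone position = octave×12 + chromatic position
G#5: 5×12 + 8 = 68
G#6: 6×12 + 8 = 80
Difference = 80 - 68 = 12
= 12 semitones


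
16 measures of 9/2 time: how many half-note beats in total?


Solution.
Time signature 9/2: the bottom number 2 means the half note gets one count
The top number 9 means 9 half-note beats per measure
Total = 9 × 16 measures
= 144 half-note beats


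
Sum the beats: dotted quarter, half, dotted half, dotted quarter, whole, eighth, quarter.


Beat values:
  dotted quarter = 1.5 beats
  half = 2 beats
  dotted half = 3 beats
  dotted quarter = 1.5 beats
  whole = 4 beats
  eighth = 0.5 beats
  quarter = 1 beat
Sum = 1.5 + 2 + 3 + 1.5 + 4 + 0.5 + 1
= 13.5 beats


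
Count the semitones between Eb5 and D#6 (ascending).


Let's work it out.
Absolute semitone position = octave×12 + chromatic position
Eb5: 5×12 + 3 = 63
D#6: 6×12 + 3 = 75
Difference = 75 - 63 = 12
= 12 semitones


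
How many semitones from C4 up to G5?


Step by step:
Absolute semitone position = octave×12 + chromatic position
C4: 4×12 + 0 = 48
G5: 5×12 + 7 = 67
Difference = 67 - 48 = 19
= 19 semitones


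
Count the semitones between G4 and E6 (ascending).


Step by step:
Absolute semitone position = octave×12 + chromatic position
G4: 4×12 + 7 = 55
E6: 6×12 + 4 = 76
Difference = 76 - 55 = 21
= 21 semitones


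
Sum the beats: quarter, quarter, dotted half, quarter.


Beat values:
  quarter = 1 beat
  quarter = 1 beat
  dotted half = 3 beats
  quarter = 1 beat
Sum = 1 + 1 + 3 + 1
= 6 beats


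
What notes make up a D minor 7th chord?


Reasoning:
Minor 7th chord = root + minor 3rd + perfect 5th + minor 7th
Seventh chords stack in thirds, so the letter names are D-F-A-C
Root: D
Minor 3rd above D: F
Perfect 5th above D: A
Minor 7th above D: C
Chord = D F A C


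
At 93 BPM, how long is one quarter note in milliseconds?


Working:
One quarter-note beat = 60000 / BPM = 60000 / 93 ms
Duration = 60000 / 93
= 645.2 ms


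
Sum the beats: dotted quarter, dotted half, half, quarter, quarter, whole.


Solution.
Beat values:
  dotted quarter = 1.5 beats
  dotted half = 3 beats
  half = 2 beats
  quarter = 1 beat
  quarter = 1 beat
  whole = 4 beats
Sum = 1.5 + 3 + 2 + 1 + 1 + 4
= 12.5 beats


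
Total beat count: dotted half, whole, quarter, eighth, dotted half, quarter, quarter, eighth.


Step by step:
Beat values:
  dotted half = 3 beats
  whole = 4 beats
  quarter = 1 beat
  eighth = 0.5 beats
  dotted half = 3 beats
  quarter = 1 beat
  quarter = 1 beat
  eighth = 0.5 beats
Sum = 3 + 4 + 1 + 0.5 + 3 + 1 + 1 + 0.5
= 14 beats


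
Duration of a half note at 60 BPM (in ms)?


Let's work it out.
One quarter-note beat = 60000 / BPM = 60000 / 60 ms
Half note = 2 × quarter note
Duration = 2 × 60000 / 60 = 120000 / 60
= 2000.0 ms


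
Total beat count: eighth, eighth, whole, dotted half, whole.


Let's work it out.
Beat values:
  eighth = 0.5 beats
  eighth = 0.5 beats
  whole = 4 beats
  dotted half = 3 beats
  whole = 4 beats
Sum = 0.5 + 0.5 + 4 + 3 + 4
= 12 beats


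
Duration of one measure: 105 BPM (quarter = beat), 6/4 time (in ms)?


Let's work it out.
Quarter-note beat duration = 60000 / 105 ms
Beats per measure (6/4) = 6
One measure = 6 × 60000 / 105 = 360000 / 105 ms
= 3428.6 ms


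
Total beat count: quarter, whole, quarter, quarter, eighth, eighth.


Beat values:
  quarter = 1 beat
  whole = 4 beats
  quarter = 1 beat
  quarter = 1 beat
  eighth = 0.5 beats
  eighth = 0.5 beats
Sum = 1 + 4 + 1 + 1 + 0.5 + 0.5
= 8 beats


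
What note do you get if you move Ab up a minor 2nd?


Let's work it out.
minor 2nd: 2 letter names, 1 semitones
Letter: A + 1 → B
Pitch: Ab + 1 semitones, spelled as a B → Bbb
= Bbb


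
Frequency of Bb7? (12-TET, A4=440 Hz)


Let's work it out.
f = 440 × 2^(n/12) where n = semitones from A4
Bb7: 37 semitones from A4
f = 440 × 2^(37/12)
f = 3729.31 Hz


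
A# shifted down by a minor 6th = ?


minor 6th: 6 letter names, 8 semitones
Letter: A - 5 → C
Pitch: A# - 8 semitones, spelled as a C → C##
= C##


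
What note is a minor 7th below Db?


Working:
A 7th spans 7 letter names, so from D we land on E
A minor 7th = 10 semitones below Db
Spell E at that pitch: Eb
= Eb


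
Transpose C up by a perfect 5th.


Step by step:
perfect 5th: 5 letter names, 7 semitones
Letter: C + 4 → G
Pitch: C + 7 semitones, spelled as a G → G
= G


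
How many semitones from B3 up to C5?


Reasoning:
Absolute semitone position = octave×12 + chromatic position
B3: 3×12 + 11 = 47
C5: 5×12 + 0 = 60
Difference = 60 - 47 = 13
= 13 semitones


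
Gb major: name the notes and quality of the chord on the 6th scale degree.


Reasoning:
Gb major scale: Gb Ab Bb Cb Db Eb F
Diatonic triad on degree 6 stacks scale notes 6, 1, 3: Eb Gb Bb
Eb→Gb = 3 semitones; Eb→Bb = 7 semitones → minor triad
= Eb Gb Bb (minor)


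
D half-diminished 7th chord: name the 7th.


Working:
Half-diminished 7th chord = root + minor 3rd + diminished 5th + minor 7th
Seventh chords stack in thirds, so the letter names are D-F-A-C
Root: D
Minor 3rd above D: F
Diminished 5th above D: Ab
Minor 7th above D: C
The 7th = C


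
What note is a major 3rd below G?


Solution.
A 3rd spans 3 letter names, so from G we land on E
A major 3rd = 4 semitones below G
Spell E at that pitch: Eb
= Eb


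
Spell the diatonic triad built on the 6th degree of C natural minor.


Working:
C natural minor scale: C D Eb F G Ab Bb
Diatonic triad on degree 6 stacks scale notes 6, 1, 3: Ab C Eb
Ab→C = 4 semitones; Ab→Eb = 7 semitones → major triad
= Ab C Eb (major)


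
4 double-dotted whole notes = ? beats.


Solution.
Base whole note = 4 beats
Dot 1 adds half the previous value: +2
Dot 2 adds half the previous value: +1
One double-dotted whole = 4 + 2 + 1 = 7
4 of them = 4 × 7 = 28
= 28 beats


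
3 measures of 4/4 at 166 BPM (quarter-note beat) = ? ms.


Solution.
Quarter-note beat duration = 60000 / 166 ms
Beats per measure (4/4) = 4
One measure = 4 × 60000 / 166 = 240000 / 166 ms
3 measures = 3 × 240000 / 166 = 720000 / 166
= 4337.3 ms


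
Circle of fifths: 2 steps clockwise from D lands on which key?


Reasoning:
Each clockwise step on the circle of fifths moves up a perfect 5th
From D: D → A → E
= E


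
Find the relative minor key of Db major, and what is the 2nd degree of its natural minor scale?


Reasoning:
The relative minor shares the major's key signature and starts on its 6th degree
6th degree = a major 6th above the tonic; a major 6th above Db is Bb
→ relative minor of Db major is Bb minor
Bb natural minor scale: Bb C Db Eb F Gb Ab
= Bb minor; 2nd degree = C


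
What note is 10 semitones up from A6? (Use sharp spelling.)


Reasoning:
A6: chromatic position 9 in octave 6 → absolute = 6×12 + 9 = 81
Transpose up 10: 81 + 10 = 91
91 = 7×12 + 7 → G in octave 7
Result = G7


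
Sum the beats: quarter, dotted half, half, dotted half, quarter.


Step by step:
Beat values:
  quarter = 1 beat
  dotted half = 3 beats
  half = 2 beats
  dotted half = 3 beats
  quarter = 1 beat
Sum = 1 + 3 + 2 + 3 + 1
= 10 beats


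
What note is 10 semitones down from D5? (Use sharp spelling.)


Reasoning:
D5: chromatic position 2 in octave 5 → absolute = 5×12 + 2 = 62
Transpose down 10: 62 - 10 = 52
52 = 4×12 + 4 → E in octave 4
Result = E4


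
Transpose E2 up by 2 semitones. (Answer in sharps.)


Working:
E2: chromatic position 4 in octave 2 → absolute = 2×12 + 4 = 28
Transpose up 2: 28 + 2 = 30
30 = 2×12 + 6 → F# in octave 2
Result = F#2


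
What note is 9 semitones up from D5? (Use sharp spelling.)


Step by step:
D5: chromatic position 2 in octave 5 → absolute = 5×12 + 2 = 62
Transpose up 9: 62 + 9 = 71
71 = 5×12 + 11 → B in octave 5
Result = B5


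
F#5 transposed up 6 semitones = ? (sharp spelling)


Solution.
F#5: chromatic position 6 in octave 5 → absolute = 5×12 + 6 = 66
Transpose up 6: 66 + 6 = 72
72 = 6×12 + 0 → C in octave 6
Result = C6


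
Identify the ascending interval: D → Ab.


Letter names: D → A spans 5 letter names → a 5th
Semitones: D → Ab = 6 half-steps
A 5th of 6 semitones is a diminished 5th
= diminished 5th


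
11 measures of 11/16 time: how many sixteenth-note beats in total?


Let's work it out.
Time signature 11/16: the bottom number 16 means the sixteenth note gets one count
The top number 11 means 11 sixteenth-note beats per measure
Total = 11 × 11 measures
= 121 sixteenth-note beats


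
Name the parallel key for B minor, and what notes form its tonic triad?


Working:
Parallel keys share the same tonic but differ in mode
B minor → parallel is B major
Tonic triad of B major = B D# F#
= B major; triad = B D# F#


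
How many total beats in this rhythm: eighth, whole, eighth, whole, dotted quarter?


Solution.
Beat values:
  eighth = 0.5 beats
  whole = 4 beats
  eighth = 0.5 beats
  whole = 4 beats
  dotted quarter = 1.5 beats
Sum = 0.5 + 4 + 0.5 + 4 + 1.5
= 10.5 beats


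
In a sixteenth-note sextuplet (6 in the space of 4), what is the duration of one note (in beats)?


Sextuplet: 6 notes occupy the space of 4 sixteenth notes
Space = 4 × 1/4 = 1 beat
Each sextuplet note = 1 / 6 = 1/6 beats
= 1/6 beats


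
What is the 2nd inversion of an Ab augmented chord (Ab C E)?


Let's work it out.
Root position: Ab C E
2nd inversion: move root and 3rd up an octave
Bass note: E
Notes (bottom to top) = E Ab C


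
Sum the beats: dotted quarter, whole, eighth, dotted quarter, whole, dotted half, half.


Beat values:
  dotted quarter = 1.5 beats
  whole = 4 beats
  eighth = 0.5 beats
  dotted quarter = 1.5 beats
  whole = 4 beats
  dotted half = 3 beats
  half = 2 beats
Sum = 1.5 + 4 + 0.5 + 1.5 + 4 + 3 + 2
= 16.5 beats


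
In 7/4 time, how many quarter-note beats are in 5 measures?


Time signature 7/4: the bottom number 4 means the quarter note gets one count
The top number 7 means 7 quarter-note beats per measure
Total = 7 × 5 measures
= 35 quarter-note beats


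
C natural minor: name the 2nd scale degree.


Reasoning:
Natural minor scale pattern: W-H-W-W-H-W-W (2-1-2-2-1-2-2 semitones)
Starting from C:
  C + 2 semitones → D
  D + 1 semitone → Eb
  Eb + 2 semitones → F
  F + 2 semitones → G
  G + 1 semitone → Ab
  Ab + 2 semitones → Bb
  Bb + 2 semitones → C
Scale: C D Eb F G Ab Bb
Degree 2 = D


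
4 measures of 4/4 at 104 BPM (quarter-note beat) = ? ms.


Let's work it out.
Quarter-note beat duration = 60000 / 104 ms
Beats per measure (4/4) = 4
One measure = 4 × 60000 / 104 = 240000 / 104 ms
4 measures = 4 × 240000 / 104 = 960000 / 104
= 9230.8 ms


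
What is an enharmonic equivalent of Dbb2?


Solution.
Enharmonic notes sound the same pitch but are spelled with different letter names
Dbb and C name the same pitch class
= C2


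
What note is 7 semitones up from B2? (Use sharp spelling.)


B2: chromatic position 11 in octave 2 → absolute = 2×12 + 11 = 35
Transpose up 7: 35 + 7 = 42
42 = 3×12 + 6 → F# in octave 3
Result = F#3


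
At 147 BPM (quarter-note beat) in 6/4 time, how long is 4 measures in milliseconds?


Step by step:
Quarter-note beat duration = 60000 / 147 ms
Beats per measure (6/4) = 6
One measure = 6 × 60000 / 147 = 360000 / 147 ms
4 measures = 4 × 360000 / 147 = 1440000 / 147
= 9795.9 ms


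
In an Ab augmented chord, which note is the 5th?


Step by step:
Augmented triad = root + major 3rd (4 semitones) + augmented 5th (8 semitones)
A triad on Ab stacks thirds, so the chord tones use letter names A-C-E
Root: Ab
Major 3rd above Ab: C
Augmented 5th above Ab: E
The 5th = E


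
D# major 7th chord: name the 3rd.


Solution.
Major 7th chord = root + major 3rd + perfect 5th + major 7th
Seventh chords stack in thirds, so the letter names are D-F-A-C
Root: D#
Major 3rd above D#: F##
Perfect 5th above D#: A#
Major 7th above D#: C##
The 3rd = F##


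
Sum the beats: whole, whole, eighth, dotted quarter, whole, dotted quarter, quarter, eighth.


Solution.
Beat values:
  whole = 4 beats
  whole = 4 beats
  eighth = 0.5 beats
  dotted quarter = 1.5 beats
  whole = 4 beats
  dotted quarter = 1.5 beats
  quarter = 1 beat
  eighth = 0.5 beats
Sum = 4 + 4 + 0.5 + 1.5 + 4 + 1.5 + 1 + 0.5
= 17 beats


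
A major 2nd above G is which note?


Solution.
A 2nd spans 2 letter names, so from G we land on A
A major 2nd = 2 semitones above G
Spell A at that pitch: A
= A


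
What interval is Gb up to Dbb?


Letter names: G → D spans 5 letter names → a 5th
Semitones: Gb → Dbb = 6 half-steps
A 5th of 6 semitones is a diminished 5th
= diminished 5th


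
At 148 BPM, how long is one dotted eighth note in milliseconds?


Reasoning:
One quarter-note beat = 60000 / BPM = 60000 / 148 ms
Dotted eighth note = 3/4 × quarter note
Duration = 3/4 × 60000 / 148 = 45000 / 148
= 304.1 ms


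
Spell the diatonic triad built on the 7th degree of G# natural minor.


Let's work it out.
G# natural minor scale: G# A# B C# D# E F#
Diatonic triad on degree 7 stacks scale notes 7, 2, 4: F# A# C#
F#→A# = 4 semitones; F#→C# = 7 semitones → major triad
= F# A# C# (major)


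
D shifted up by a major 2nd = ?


Let's work it out.
major 2nd: 2 letter names, 2 semitones
Letter: D + 1 → E
Pitch: D + 2 semitones, spelled as an E → E
= E


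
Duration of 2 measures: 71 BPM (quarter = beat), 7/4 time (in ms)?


Solution.
Quarter-note beat duration = 60000 / 71 ms
Beats per measure (7/4) = 7
One measure = 7 × 60000 / 71 = 420000 / 71 ms
2 measures = 2 × 420000 / 71 = 840000 / 71
= 11831.0 ms


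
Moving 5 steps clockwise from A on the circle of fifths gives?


Each clockwise step on the circle of fifths moves up a perfect 5th
From A: A → E → B → F#/Gb → Db → Ab
= Ab


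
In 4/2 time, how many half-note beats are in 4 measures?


Time signature 4/2: the bottom number 2 means the half note gets one count
The top number 4 means 4 half-note beats per measure
Total = 4 × 4 measures
= 16 half-note beats


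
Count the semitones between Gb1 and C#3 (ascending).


Reasoning:
Absolute semitone position = octave×12 + chromatic position
Gb1: 1×12 + 6 = 18
C#3: 3×12 + 1 = 37
Difference = 37 - 18 = 19
= 19 semitones


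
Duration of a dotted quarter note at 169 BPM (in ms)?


Let's work it out.
One quarter-note beat = 60000 / BPM = 60000 / 169 ms
Dotted quarter note = 3/2 × quarter note
Duration = 3/2 × 60000 / 169 = 90000 / 169
= 532.5 ms


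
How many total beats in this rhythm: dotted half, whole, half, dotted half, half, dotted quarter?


Let's work it out.
Beat values:
  dotted half = 3 beats
  whole = 4 beats
  half = 2 beats
  dotted half = 3 beats
  half = 2 beats
  dotted quarter = 1.5 beats
Sum = 3 + 4 + 2 + 3 + 2 + 1.5
= 15.5 beats


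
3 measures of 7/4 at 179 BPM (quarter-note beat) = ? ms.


Solution.
Quarter-note beat duration = 60000 / 179 ms
Beats per measure (7/4) = 7
One measure = 7 × 60000 / 179 = 420000 / 179 ms
3 measures = 3 × 420000 / 179 = 1260000 / 179
= 7039.1 ms


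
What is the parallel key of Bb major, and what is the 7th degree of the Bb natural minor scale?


Step by step:
Parallel keys share the same tonic but differ in mode
Bb major → parallel is Bb minor
Bb natural minor scale: Bb C Db Eb F Gb Ab
= Bb minor; 7th degree = Ab


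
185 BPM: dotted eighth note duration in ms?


Solution.
One quarter-note beat = 60000 / BPM = 60000 / 185 ms
Dotted eighth note = 3/4 × quarter note
Duration = 3/4 × 60000 / 185 = 45000 / 185
= 243.2 ms


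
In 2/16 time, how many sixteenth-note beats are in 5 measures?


Let's work it out.
Time signature 2/16: the bottom number 16 means the sixteenth note gets one count
The top number 2 means 2 sixteenth-note beats per measure
Total = 2 × 5 measures
= 10 sixteenth-note beats


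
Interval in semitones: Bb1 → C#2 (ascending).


Let's work it out.
Absolute semitone position = octave×12 + chromatic position
Bb1: 1×12 + 10 = 22
C#2: 2×12 + 1 = 25
Difference = 25 - 22 = 3
= 3 semitones


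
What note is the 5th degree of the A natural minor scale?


Let's work it out.
Natural minor scale pattern: W-H-W-W-H-W-W (2-1-2-2-1-2-2 semitones)
Starting from A:
  A + 2 semitones → B
  B + 1 semitone → C
  C + 2 semitones → D
  D + 2 semitones → E
  E + 1 semitone → F
  F + 2 semitones → G
  G + 2 semitones → A
Scale: A B C D E F G
Degree 5 = E


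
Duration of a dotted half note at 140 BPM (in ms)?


One quarter-note beat = 60000 / BPM = 60000 / 140 ms
Dotted half note = 3 × quarter note
Duration = 3 × 60000 / 140 = 180000 / 140
= 1285.7 ms


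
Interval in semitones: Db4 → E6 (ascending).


Solution.
Absolute semitone position = octave×12 + chromatic position
Db4: 4×12 + 1 = 49
E6: 6×12 + 4 = 76
Difference = 76 - 49 = 27
= 27 semitones


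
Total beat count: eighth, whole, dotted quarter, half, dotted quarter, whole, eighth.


Solution.
Beat values:
  eighth = 0.5 beats
  whole = 4 beats
  dotted quarter = 1.5 beats
  half = 2 beats
  dotted quarter = 1.5 beats
  whole = 4 beats
  eighth = 0.5 beats
Sum = 0.5 + 4 + 1.5 + 2 + 1.5 + 4 + 0.5
= 14 beats


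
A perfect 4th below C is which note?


A 4th spans 4 letter names, so from C we land on G
A perfect 4th = 5 semitones below C
Spell G at that pitch: G
= G


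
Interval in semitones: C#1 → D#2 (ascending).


Absolute semitone position = octave×12 + chromatic position
C#1: 1×12 + 1 = 13
D#2: 2×12 + 3 = 27
Difference = 27 - 13 = 14
= 14 semitones


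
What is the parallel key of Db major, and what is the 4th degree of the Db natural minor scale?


Reasoning:
Parallel keys share the same tonic but differ in mode
Db major → parallel is Db minor
Db natural minor scale: Db Eb Fb Gb Ab Bbb Cb
= Db minor; 4th degree = Gb


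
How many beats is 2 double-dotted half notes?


Solution.
Base half note = 2 beats
Dot 1 adds half the previous value: +1
Dot 2 adds half the previous value: +1/2
One double-dotted half = 2 + 1 + 1/2 = 7/2
2 of them = 2 × 7/2 = 7
= 7 beats


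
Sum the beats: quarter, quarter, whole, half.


Reasoning:
Beat values:
  quarter = 1 beat
  quarter = 1 beat
  whole = 4 beats
  half = 2 beats
Sum = 1 + 1 + 4 + 2
= 8 beats


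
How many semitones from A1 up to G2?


Solution.
Absolute semitone position = octave×12 + chromatic position
A1: 1×12 + 9 = 21
G2: 2×12 + 7 = 31
Difference = 31 - 21 = 10
= 10 semitones


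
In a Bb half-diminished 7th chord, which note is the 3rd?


Half-diminished 7th chord = root + minor 3rd + diminished 5th + minor 7th
Seventh chords stack in thirds, so the letter names are B-D-F-A
Root: Bb
Minor 3rd above Bb: Db
Diminished 5th above Bb: Fb
Minor 7th above Bb: Ab
The 3rd = Db


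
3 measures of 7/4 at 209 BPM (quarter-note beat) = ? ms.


Step by step:
Quarter-note beat duration = 60000 / 209 ms
Beats per measure (7/4) = 7
One measure = 7 × 60000 / 209 = 420000 / 209 ms
3 measures = 3 × 420000 / 209 = 1260000 / 209
= 6028.7 ms


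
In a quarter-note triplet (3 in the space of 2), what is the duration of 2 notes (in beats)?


Working:
Triplet: 3 notes occupy the space of 2 quarter notes
Space = 2 × 1 = 2 beats
Each triplet note = 2 / 3 = 2/3 beats
2 notes = 2 × 2/3 = 4/3
= 4/3 beats


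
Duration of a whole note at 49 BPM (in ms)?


Let's work it out.
One quarter-note beat = 60000 / BPM = 60000 / 49 ms
Whole note = 4 × quarter note
Duration = 4 × 60000 / 49 = 240000 / 49
= 4898.0 ms


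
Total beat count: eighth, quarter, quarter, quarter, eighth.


Step by step:
Beat values:
  eighth = 0.5 beats
  quarter = 1 beat
  quarter = 1 beat
  quarter = 1 beat
  eighth = 0.5 beats
Sum = 0.5 + 1 + 1 + 1 + 0.5
= 4 beats


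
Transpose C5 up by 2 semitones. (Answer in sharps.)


C5: chromatic position 0 in octave 5 → absolute = 5×12 + 0 = 60
Transpose up 2: 60 + 2 = 62
62 = 5×12 + 2 → D in octave 5
Result = D5


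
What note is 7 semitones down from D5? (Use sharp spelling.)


D5: chromatic position 2 in octave 5 → absolute = 5×12 + 2 = 62
Transpose down 7: 62 - 7 = 55
55 = 4×12 + 7 → G in octave 4
Result = G4


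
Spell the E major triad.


Let's work it out.
Major triad = root + major 3rd (4 semitones) + perfect 5th (7 semitones)
A triad on E stacks thirds, so the chord tones use letter names E-G-B
Root: E
Major 3rd above E: G#
Perfect 5th above E: B
Chord = E G# B


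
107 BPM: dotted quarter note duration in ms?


Let's work it out.
One quarter-note beat = 60000 / BPM = 60000 / 107 ms
Dotted quarter note = 3/2 × quarter note
Duration = 3/2 × 60000 / 107 = 90000 / 107
= 841.1 ms


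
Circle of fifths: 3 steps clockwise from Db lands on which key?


Step by step:
Each clockwise step on the circle of fifths moves up a perfect 5th
From Db: Db → Ab → Eb → Bb
= Bb


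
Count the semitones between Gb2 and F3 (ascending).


Absolute semitone position = octave×12 + chromatic position
Gb2: 2×12 + 6 = 30
F3: 3×12 + 5 = 41
Difference = 41 - 30 = 11
= 11 semitones


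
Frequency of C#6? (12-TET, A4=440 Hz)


Let's work it out.
f = 440 × 2^(n/12) where n = semitones from A4
C#6: 16 semitones from A4
f = 440 × 2^(16/12)
f = 1108.73 Hz


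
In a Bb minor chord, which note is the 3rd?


Reasoning:
Minor triad = root + minor 3rd (3 semitones) + perfect 5th (7 semitones)
A triad on Bb stacks thirds, so the chord tones use letter names B-D-F
Root: Bb
Minor 3rd above Bb: Db
Perfect 5th above Bb: F
The 3rd = Db


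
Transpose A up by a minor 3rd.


minor 3rd: 3 letter names, 3 semitones
Letter: A + 2 → C
Pitch: A + 3 semitones, spelled as a C → C
= C


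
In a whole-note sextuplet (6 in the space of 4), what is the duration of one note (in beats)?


Reasoning:
Sextuplet: 6 notes occupy the space of 4 whole notes
Space = 4 × 4 = 16 beats
Each sextuplet note = 16 / 6 = 8/3 beats
= 8/3 beats


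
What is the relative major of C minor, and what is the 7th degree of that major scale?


Let's work it out.
The relative major shares the key signature and is a minor 3rd above the minor tonic
A minor 3rd above C is Eb
→ relative major of C minor is Eb major
Eb major scale: Eb F G Ab Bb C D
= Eb major; 7th degree = D


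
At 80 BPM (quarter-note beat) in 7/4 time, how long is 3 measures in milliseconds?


Reasoning:
Quarter-note beat duration = 60000 / 80 ms
Beats per measure (7/4) = 7
One measure = 7 × 60000 / 80 = 420000 / 80 ms
3 measures = 3 × 420000 / 80 = 1260000 / 80
= 15750.0 ms


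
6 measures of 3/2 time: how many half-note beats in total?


Time signature 3/2: the bottom number 2 means the half note gets one count
The top number 3 means 3 half-note beats per measure
Total = 3 × 6 measures
= 18 half-note beats


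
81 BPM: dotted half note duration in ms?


One quarter-note beat = 60000 / BPM = 60000 / 81 ms
Dotted half note = 3 × quarter note
Duration = 3 × 60000 / 81 = 180000 / 81
= 2222.2 ms


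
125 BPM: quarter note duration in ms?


One quarter-note beat = 60000 / BPM = 60000 / 125 ms
Duration = 60000 / 125
= 480.0 ms


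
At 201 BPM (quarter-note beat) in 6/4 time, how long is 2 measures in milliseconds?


Let's work it out.
Quarter-note beat duration = 60000 / 201 ms
Beats per measure (6/4) = 6
One measure = 6 × 60000 / 201 = 360000 / 201 ms
2 measures = 2 × 360000 / 201 = 720000 / 201
= 3582.1 ms


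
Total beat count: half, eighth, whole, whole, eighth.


Step by step:
Beat values:
  half = 2 beats
  eighth = 0.5 beats
  whole = 4 beats
  whole = 4 beats
  eighth = 0.5 beats
Sum = 2 + 0.5 + 4 + 4 + 0.5
= 11 beats


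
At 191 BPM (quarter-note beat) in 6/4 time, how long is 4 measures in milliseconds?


Reasoning:
Quarter-note beat duration = 60000 / 191 ms
Beats per measure (6/4) = 6
One measure = 6 × 60000 / 191 = 360000 / 191 ms
4 measures = 4 × 360000 / 191 = 1440000 / 191
= 7539.3 ms


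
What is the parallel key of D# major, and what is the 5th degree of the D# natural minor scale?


Parallel keys share the same tonic but differ in mode
D# major → parallel is D# minor
D# natural minor scale: D# E# F# G# A# B C#
= D# minor; 5th degree = A#


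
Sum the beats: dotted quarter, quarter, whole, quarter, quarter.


Reasoning:
Beat values:
  dotted quarter = 1.5 beats
  quarter = 1 beat
  whole = 4 beats
  quarter = 1 beat
  quarter = 1 beat
Sum = 1.5 + 1 + 4 + 1 + 1
= 8.5 beats


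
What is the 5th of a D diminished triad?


Let's work it out.
Diminished triad = root + minor 3rd (3 semitones) + diminished 5th (6 semitones)
A triad on D stacks thirds, so the chord tones use letter names D-F-A
Root: D
Minor 3rd above D: F
Diminished 5th above D: Ab
The 5th = Ab


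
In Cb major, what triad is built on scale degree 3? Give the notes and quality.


Step by step:
Cb major scale: Cb Db Eb Fb Gb Ab Bb
Diatonic triad on degree 3 stacks scale notes 3, 5, 7: Eb Gb Bb
Eb→Gb = 3 semitones; Eb→Bb = 7 semitones → minor triad
= Eb Gb Bb (minor)


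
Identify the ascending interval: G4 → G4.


Letter names: G → G spans 1 letter name → a unison
Semitones: G4 → G4 = 0 half-steps
A unison of 0 semitones is a perfect unison
= perfect unison
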